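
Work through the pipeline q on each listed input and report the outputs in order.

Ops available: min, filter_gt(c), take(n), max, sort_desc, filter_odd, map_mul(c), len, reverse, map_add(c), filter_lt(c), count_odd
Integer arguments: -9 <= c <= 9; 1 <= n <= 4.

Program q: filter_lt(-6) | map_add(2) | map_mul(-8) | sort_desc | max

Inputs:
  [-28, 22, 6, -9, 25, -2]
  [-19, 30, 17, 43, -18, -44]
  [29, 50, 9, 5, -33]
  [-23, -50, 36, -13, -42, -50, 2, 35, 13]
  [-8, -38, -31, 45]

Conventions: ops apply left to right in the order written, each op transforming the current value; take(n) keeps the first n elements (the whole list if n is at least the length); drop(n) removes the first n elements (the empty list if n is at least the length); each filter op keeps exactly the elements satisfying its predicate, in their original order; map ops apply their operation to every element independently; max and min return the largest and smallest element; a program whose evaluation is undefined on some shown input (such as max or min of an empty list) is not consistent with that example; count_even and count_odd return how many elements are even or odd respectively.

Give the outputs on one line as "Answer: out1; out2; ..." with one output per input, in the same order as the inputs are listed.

Execution, op by op:
  [-28, 22, 6, -9, 25, -2] -> [-28, -9] -> [-26, -7] -> [208, 56] -> [208, 56] -> 208
  [-19, 30, 17, 43, -18, -44] -> [-19, -18, -44] -> [-17, -16, -42] -> [136, 128, 336] -> [336, 136, 128] -> 336
  [29, 50, 9, 5, -33] -> [-33] -> [-31] -> [248] -> [248] -> 248
  [-23, -50, 36, -13, -42, -50, 2, 35, 13] -> [-23, -50, -13, -42, -50] -> [-21, -48, -11, -40, -48] -> [168, 384, 88, 320, 384] -> [384, 384, 320, 168, 88] -> 384
  [-8, -38, -31, 45] -> [-8, -38, -31] -> [-6, -36, -29] -> [48, 288, 232] -> [288, 232, 48] -> 288

208; 336; 248; 384; 288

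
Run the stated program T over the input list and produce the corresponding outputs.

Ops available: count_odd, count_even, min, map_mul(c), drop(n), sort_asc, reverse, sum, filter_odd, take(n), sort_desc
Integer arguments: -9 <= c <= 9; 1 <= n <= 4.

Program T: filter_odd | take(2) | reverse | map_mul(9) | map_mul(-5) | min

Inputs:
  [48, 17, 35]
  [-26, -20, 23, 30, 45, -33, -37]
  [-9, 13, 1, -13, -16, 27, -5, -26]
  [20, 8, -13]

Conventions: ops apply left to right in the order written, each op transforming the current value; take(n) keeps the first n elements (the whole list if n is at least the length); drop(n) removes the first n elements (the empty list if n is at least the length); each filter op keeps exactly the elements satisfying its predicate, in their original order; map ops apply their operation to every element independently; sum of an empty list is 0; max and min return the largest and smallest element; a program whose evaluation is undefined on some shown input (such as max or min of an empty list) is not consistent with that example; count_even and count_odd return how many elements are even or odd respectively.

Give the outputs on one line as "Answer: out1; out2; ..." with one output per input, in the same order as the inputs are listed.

Execution, op by op:
  [48, 17, 35] -> [17, 35] -> [17, 35] -> [35, 17] -> [315, 153] -> [-1575, -765] -> -1575
  [-26, -20, 23, 30, 45, -33, -37] -> [23, 45, -33, -37] -> [23, 45] -> [45, 23] -> [405, 207] -> [-2025, -1035] -> -2025
  [-9, 13, 1, -13, -16, 27, -5, -26] -> [-9, 13, 1, -13, 27, -5] -> [-9, 13] -> [13, -9] -> [117, -81] -> [-585, 405] -> -585
  [20, 8, -13] -> [-13] -> [-13] -> [-13] -> [-117] -> [585] -> 585

-1575; -2025; -585; 585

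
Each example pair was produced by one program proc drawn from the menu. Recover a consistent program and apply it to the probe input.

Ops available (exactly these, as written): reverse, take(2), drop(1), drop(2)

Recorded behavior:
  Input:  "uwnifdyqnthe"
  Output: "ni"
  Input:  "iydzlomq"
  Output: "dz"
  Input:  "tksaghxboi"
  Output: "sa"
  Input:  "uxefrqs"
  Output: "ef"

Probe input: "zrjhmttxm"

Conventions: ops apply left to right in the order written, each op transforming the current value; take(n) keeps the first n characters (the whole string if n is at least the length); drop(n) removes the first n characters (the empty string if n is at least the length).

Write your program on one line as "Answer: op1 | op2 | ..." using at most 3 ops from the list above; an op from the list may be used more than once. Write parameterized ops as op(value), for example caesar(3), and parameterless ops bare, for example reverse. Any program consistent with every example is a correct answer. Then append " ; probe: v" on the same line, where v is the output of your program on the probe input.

drop(2) | take(2) ; probe: "jh"

Check, running the answer program on each example:
  "uwnifdyqnthe" -> "nifdyqnthe" -> "ni"
  "iydzlomq" -> "dzlomq" -> "dz"
  "tksaghxboi" -> "saghxboi" -> "sa"
  "uxefrqs" -> "efrqs" -> "ef"
  probe: "zrjhmttxm" -> "jhmttxm" -> "jh"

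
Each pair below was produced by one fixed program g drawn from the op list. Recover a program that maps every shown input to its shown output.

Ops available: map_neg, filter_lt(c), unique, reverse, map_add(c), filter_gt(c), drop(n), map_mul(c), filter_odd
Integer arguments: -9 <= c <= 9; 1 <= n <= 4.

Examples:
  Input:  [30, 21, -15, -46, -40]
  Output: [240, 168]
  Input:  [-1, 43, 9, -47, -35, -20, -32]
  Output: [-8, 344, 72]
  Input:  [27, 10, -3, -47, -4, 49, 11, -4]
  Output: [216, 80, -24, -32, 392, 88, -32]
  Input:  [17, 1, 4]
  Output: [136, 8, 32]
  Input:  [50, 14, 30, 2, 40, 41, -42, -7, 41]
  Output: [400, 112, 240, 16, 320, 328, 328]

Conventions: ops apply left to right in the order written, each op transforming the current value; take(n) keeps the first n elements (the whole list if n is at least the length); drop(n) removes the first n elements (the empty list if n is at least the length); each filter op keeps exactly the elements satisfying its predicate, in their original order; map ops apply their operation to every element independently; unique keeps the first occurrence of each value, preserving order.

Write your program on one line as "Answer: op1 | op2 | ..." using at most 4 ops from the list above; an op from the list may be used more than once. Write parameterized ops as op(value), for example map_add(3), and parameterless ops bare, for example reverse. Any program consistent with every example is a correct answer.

filter_gt(-7) | map_mul(2) | map_mul(-4) | map_neg

Check, running the answer program on each example:
  [30, 21, -15, -46, -40] -> [30, 21] -> [60, 42] -> [-240, -168] -> [240, 168]
  [-1, 43, 9, -47, -35, -20, -32] -> [-1, 43, 9] -> [-2, 86, 18] -> [8, -344, -72] -> [-8, 344, 72]
  [27, 10, -3, -47, -4, 49, 11, -4] -> [27, 10, -3, -4, 49, 11, -4] -> [54, 20, -6, -8, 98, 22, -8] -> [-216, -80, 24, 32, -392, -88, 32] -> [216, 80, -24, -32, 392, 88, -32]
  [17, 1, 4] -> [17, 1, 4] -> [34, 2, 8] -> [-136, -8, -32] -> [136, 8, 32]
  [50, 14, 30, 2, 40, 41, -42, -7, 41] -> [50, 14, 30, 2, 40, 41, 41] -> [100, 28, 60, 4, 80, 82, 82] -> [-400, -112, -240, -16, -320, -328, -328] -> [400, 112, 240, 16, 320, 328, 328]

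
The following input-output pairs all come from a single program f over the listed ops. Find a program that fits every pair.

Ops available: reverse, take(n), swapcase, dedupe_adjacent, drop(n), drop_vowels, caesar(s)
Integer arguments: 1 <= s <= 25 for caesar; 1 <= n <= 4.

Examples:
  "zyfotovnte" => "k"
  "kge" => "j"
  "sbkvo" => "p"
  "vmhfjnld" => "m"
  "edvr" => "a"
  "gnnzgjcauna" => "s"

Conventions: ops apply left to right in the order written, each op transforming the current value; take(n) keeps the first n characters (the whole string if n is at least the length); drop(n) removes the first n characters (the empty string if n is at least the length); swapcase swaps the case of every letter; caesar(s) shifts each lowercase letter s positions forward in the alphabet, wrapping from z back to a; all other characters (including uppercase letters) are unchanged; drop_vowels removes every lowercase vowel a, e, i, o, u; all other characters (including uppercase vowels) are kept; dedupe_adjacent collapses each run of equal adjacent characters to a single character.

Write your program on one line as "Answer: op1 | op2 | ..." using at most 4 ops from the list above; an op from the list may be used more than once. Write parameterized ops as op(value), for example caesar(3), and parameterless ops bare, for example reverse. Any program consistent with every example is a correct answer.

drop(2) | caesar(5) | take(4) | take(1)

Check, running the answer program on each example:
  "zyfotovnte" -> "fotovnte" -> "ktytasyj" -> "ktyt" -> "k"
  "kge" -> "e" -> "j" -> "j" -> "j"
  "sbkvo" -> "kvo" -> "pat" -> "pat" -> "p"
  "vmhfjnld" -> "hfjnld" -> "mkosqi" -> "mkos" -> "m"
  "edvr" -> "vr" -> "aw" -> "aw" -> "a"
  "gnnzgjcauna" -> "nzgjcauna" -> "selohfzsf" -> "selo" -> "s"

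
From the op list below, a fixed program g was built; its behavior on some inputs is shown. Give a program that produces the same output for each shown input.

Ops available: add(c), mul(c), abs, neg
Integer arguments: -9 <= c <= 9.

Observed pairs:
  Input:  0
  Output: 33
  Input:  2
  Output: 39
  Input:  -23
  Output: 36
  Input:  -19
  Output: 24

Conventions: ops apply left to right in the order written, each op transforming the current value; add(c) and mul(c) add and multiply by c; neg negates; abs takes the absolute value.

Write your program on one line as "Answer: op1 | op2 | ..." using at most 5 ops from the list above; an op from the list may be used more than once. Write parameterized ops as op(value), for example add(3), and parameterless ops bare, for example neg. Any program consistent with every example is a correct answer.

add(3) | add(8) | mul(3) | neg | abs

Check, running the answer program on each example:
  0 -> 3 -> 11 -> 33 -> -33 -> 33
  2 -> 5 -> 13 -> 39 -> -39 -> 39
  -23 -> -20 -> -12 -> -36 -> 36 -> 36
  -19 -> -16 -> -8 -> -24 -> 24 -> 24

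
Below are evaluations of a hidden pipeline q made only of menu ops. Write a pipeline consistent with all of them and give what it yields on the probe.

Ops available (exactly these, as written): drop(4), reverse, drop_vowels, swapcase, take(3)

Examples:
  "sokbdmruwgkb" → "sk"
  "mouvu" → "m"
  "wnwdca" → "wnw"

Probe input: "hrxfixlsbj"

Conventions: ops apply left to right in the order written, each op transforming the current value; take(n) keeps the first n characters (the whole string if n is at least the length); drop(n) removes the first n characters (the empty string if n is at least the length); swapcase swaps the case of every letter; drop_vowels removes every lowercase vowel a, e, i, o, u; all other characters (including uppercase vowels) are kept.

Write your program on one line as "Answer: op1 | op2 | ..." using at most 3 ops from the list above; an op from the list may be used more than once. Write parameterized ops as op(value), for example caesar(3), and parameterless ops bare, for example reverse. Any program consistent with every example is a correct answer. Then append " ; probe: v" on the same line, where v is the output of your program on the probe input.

take(3) | drop_vowels ; probe: "hrx"

Check, running the answer program on each example:
  "sokbdmruwgkb" -> "sok" -> "sk"
  "mouvu" -> "mou" -> "m"
  "wnwdca" -> "wnw" -> "wnw"
  probe: "hrxfixlsbj" -> "hrx" -> "hrx"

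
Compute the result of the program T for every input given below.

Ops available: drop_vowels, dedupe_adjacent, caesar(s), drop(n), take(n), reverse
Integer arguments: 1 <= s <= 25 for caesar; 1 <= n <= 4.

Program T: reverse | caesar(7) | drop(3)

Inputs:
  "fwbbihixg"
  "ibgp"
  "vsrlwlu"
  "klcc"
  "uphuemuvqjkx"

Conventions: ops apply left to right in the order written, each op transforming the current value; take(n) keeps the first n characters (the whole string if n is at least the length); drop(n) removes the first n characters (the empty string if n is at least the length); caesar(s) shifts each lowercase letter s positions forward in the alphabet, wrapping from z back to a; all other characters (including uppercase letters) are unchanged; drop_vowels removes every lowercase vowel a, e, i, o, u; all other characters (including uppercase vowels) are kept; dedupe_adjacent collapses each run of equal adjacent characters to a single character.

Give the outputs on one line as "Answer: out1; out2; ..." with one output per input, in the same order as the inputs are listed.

Execution, op by op:
  "fwbbihixg" -> "gxihibbwf" -> "nepopiidm" -> "opiidm"
  "ibgp" -> "pgbi" -> "wnip" -> "p"
  "vsrlwlu" -> "ulwlrsv" -> "bsdsyzc" -> "syzc"
  "klcc" -> "cclk" -> "jjsr" -> "r"
  "uphuemuvqjkx" -> "xkjqvumeuhpu" -> "erqxcbtlbowb" -> "xcbtlbowb"

"opiidm"; "p"; "syzc"; "r"; "xcbtlbowb"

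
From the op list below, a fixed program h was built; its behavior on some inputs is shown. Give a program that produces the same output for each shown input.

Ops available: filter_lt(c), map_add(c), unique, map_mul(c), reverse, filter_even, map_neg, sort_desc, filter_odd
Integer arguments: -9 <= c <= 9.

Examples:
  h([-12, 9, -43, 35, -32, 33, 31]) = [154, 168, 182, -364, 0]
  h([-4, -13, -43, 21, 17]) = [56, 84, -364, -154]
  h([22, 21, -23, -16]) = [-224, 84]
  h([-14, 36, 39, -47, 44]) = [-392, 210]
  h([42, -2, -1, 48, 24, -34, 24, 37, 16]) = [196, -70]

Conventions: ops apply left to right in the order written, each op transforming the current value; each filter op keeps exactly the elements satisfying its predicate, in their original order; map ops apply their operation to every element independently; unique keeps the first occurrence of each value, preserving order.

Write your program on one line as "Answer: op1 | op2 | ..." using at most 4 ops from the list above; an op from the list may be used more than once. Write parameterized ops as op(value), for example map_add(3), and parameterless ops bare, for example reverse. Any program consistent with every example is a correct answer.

filter_odd | map_add(-9) | map_mul(7) | reverse

Check, running the answer program on each example:
  [-12, 9, -43, 35, -32, 33, 31] -> [9, -43, 35, 33, 31] -> [0, -52, 26, 24, 22] -> [0, -364, 182, 168, 154] -> [154, 168, 182, -364, 0]
  [-4, -13, -43, 21, 17] -> [-13, -43, 21, 17] -> [-22, -52, 12, 8] -> [-154, -364, 84, 56] -> [56, 84, -364, -154]
  [22, 21, -23, -16] -> [21, -23] -> [12, -32] -> [84, -224] -> [-224, 84]
  [-14, 36, 39, -47, 44] -> [39, -47] -> [30, -56] -> [210, -392] -> [-392, 210]
  [42, -2, -1, 48, 24, -34, 24, 37, 16] -> [-1, 37] -> [-10, 28] -> [-70, 196] -> [196, -70]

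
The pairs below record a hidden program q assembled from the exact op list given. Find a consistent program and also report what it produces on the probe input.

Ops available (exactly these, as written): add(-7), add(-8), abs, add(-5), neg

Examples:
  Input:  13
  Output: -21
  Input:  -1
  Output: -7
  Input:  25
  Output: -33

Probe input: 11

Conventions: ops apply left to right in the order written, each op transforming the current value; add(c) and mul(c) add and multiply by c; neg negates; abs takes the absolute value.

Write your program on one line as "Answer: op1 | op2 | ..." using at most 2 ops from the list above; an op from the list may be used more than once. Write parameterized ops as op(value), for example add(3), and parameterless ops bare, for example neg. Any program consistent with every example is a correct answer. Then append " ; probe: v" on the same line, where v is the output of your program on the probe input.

neg | add(-8) ; probe: -19

Check, running the answer program on each example:
  13 -> -13 -> -21
  -1 -> 1 -> -7
  25 -> -25 -> -33
  probe: 11 -> -11 -> -19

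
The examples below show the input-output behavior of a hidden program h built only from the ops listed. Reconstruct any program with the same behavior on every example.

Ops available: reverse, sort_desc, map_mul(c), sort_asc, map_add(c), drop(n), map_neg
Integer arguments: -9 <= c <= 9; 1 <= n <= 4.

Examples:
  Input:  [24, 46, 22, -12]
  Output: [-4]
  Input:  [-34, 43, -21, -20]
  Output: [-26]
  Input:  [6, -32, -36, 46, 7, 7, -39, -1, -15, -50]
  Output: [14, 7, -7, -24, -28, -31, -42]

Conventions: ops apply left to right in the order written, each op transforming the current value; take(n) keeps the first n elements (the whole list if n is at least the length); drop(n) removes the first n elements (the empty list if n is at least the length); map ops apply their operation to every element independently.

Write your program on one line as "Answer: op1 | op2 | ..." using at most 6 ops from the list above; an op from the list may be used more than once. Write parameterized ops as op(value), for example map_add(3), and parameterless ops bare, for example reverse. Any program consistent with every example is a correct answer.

map_add(8) | map_neg | sort_asc | map_neg | drop(1) | drop(2)

Check, running the answer program on each example:
  [24, 46, 22, -12] -> [32, 54, 30, -4] -> [-32, -54, -30, 4] -> [-54, -32, -30, 4] -> [54, 32, 30, -4] -> [32, 30, -4] -> [-4]
  [-34, 43, -21, -20] -> [-26, 51, -13, -12] -> [26, -51, 13, 12] -> [-51, 12, 13, 26] -> [51, -12, -13, -26] -> [-12, -13, -26] -> [-26]
  [6, -32, -36, 46, 7, 7, -39, -1, -15, -50] -> [14, -24, -28, 54, 15, 15, -31, 7, -7, -42] -> [-14, 24, 28, -54, -15, -15, 31, -7, 7, 42] -> [-54, -15, -15, -14, -7, 7, 24, 28, 31, 42] -> [54, 15, 15, 14, 7, -7, -24, -28, -31, -42] -> [15, 15, 14, 7, -7, -24, -28, -31, -42] -> [14, 7, -7, -24, -28, -31, -42]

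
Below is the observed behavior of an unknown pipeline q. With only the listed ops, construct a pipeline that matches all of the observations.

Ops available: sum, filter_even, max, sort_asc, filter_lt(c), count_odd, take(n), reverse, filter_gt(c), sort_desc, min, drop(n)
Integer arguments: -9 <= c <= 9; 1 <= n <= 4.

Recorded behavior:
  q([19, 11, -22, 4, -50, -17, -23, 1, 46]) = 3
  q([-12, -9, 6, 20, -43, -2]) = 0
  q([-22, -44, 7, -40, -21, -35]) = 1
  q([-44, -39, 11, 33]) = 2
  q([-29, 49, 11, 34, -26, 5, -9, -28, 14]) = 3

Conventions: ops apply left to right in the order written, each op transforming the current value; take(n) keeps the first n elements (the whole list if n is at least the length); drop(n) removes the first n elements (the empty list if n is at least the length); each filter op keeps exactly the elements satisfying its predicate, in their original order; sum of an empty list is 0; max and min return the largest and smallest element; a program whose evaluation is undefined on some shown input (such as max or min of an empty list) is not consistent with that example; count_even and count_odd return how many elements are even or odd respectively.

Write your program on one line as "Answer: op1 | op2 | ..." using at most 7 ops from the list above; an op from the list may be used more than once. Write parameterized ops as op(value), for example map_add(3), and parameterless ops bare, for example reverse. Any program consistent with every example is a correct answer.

reverse | sort_desc | reverse | filter_gt(-3) | reverse | count_odd

Check, running the answer program on each example:
  [19, 11, -22, 4, -50, -17, -23, 1, 46] -> [46, 1, -23, -17, -50, 4, -22, 11, 19] -> [46, 19, 11, 4, 1, -17, -22, -23, -50] -> [-50, -23, -22, -17, 1, 4, 11, 19, 46] -> [1, 4, 11, 19, 46] -> [46, 19, 11, 4, 1] -> 3
  [-12, -9, 6, 20, -43, -2] -> [-2, -43, 20, 6, -9, -12] -> [20, 6, -2, -9, -12, -43] -> [-43, -12, -9, -2, 6, 20] -> [-2, 6, 20] -> [20, 6, -2] -> 0
  [-22, -44, 7, -40, -21, -35] -> [-35, -21, -40, 7, -44, -22] -> [7, -21, -22, -35, -40, -44] -> [-44, -40, -35, -22, -21, 7] -> [7] -> [7] -> 1
  [-44, -39, 11, 33] -> [33, 11, -39, -44] -> [33, 11, -39, -44] -> [-44, -39, 11, 33] -> [11, 33] -> [33, 11] -> 2
  [-29, 49, 11, 34, -26, 5, -9, -28, 14] -> [14, -28, -9, 5, -26, 34, 11, 49, -29] -> [49, 34, 14, 11, 5, -9, -26, -28, -29] -> [-29, -28, -26, -9, 5, 11, 14, 34, 49] -> [5, 11, 14, 34, 49] -> [49, 34, 14, 11, 5] -> 3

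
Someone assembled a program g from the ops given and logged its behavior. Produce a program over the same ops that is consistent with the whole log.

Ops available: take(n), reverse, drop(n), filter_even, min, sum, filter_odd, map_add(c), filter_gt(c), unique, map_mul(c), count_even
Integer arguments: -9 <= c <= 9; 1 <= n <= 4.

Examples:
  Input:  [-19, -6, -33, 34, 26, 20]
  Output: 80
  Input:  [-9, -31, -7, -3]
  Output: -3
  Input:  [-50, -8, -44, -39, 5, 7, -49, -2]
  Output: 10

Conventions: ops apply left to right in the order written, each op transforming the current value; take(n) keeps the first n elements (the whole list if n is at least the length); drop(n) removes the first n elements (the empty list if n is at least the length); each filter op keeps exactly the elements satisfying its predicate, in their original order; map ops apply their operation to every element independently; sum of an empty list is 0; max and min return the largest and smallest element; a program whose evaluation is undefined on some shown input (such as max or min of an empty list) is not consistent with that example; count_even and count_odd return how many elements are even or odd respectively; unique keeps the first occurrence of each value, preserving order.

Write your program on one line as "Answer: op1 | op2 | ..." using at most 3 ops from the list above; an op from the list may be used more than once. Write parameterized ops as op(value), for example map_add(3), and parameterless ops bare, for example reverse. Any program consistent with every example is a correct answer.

filter_gt(-6) | sum

Check, running the answer program on each example:
  [-19, -6, -33, 34, 26, 20] -> [34, 26, 20] -> 80
  [-9, -31, -7, -3] -> [-3] -> -3
  [-50, -8, -44, -39, 5, 7, -49, -2] -> [5, 7, -2] -> 10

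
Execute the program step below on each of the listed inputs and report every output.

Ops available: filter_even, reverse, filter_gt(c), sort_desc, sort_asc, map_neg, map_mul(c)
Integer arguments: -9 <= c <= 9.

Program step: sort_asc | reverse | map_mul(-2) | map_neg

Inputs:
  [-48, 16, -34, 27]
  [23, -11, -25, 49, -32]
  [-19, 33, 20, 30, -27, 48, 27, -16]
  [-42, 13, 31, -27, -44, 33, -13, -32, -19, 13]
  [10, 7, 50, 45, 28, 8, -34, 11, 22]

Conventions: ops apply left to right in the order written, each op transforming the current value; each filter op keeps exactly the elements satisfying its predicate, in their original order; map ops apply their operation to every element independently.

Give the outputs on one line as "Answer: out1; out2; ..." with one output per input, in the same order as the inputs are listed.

Execution, op by op:
  [-48, 16, -34, 27] -> [-48, -34, 16, 27] -> [27, 16, -34, -48] -> [-54, -32, 68, 96] -> [54, 32, -68, -96]
  [23, -11, -25, 49, -32] -> [-32, -25, -11, 23, 49] -> [49, 23, -11, -25, -32] -> [-98, -46, 22, 50, 64] -> [98, 46, -22, -50, -64]
  [-19, 33, 20, 30, -27, 48, 27, -16] -> [-27, -19, -16, 20, 27, 30, 33, 48] -> [48, 33, 30, 27, 20, -16, -19, -27] -> [-96, -66, -60, -54, -40, 32, 38, 54] -> [96, 66, 60, 54, 40, -32, -38, -54]
  [-42, 13, 31, -27, -44, 33, -13, -32, -19, 13] -> [-44, -42, -32, -27, -19, -13, 13, 13, 31, 33] -> [33, 31, 13, 13, -13, -19, -27, -32, -42, -44] -> [-66, -62, -26, -26, 26, 38, 54, 64, 84, 88] -> [66, 62, 26, 26, -26, -38, -54, -64, -84, -88]
  [10, 7, 50, 45, 28, 8, -34, 11, 22] -> [-34, 7, 8, 10, 11, 22, 28, 45, 50] -> [50, 45, 28, 22, 11, 10, 8, 7, -34] -> [-100, -90, -56, -44, -22, -20, -16, -14, 68] -> [100, 90, 56, 44, 22, 20, 16, 14, -68]

[54, 32, -68, -96]; [98, 46, -22, -50, -64]; [96, 66, 60, 54, 40, -32, -38, -54]; [66, 62, 26, 26, -26, -38, -54, -64, -84, -88]; [100, 90, 56, 44, 22, 20, 16, 14, -68]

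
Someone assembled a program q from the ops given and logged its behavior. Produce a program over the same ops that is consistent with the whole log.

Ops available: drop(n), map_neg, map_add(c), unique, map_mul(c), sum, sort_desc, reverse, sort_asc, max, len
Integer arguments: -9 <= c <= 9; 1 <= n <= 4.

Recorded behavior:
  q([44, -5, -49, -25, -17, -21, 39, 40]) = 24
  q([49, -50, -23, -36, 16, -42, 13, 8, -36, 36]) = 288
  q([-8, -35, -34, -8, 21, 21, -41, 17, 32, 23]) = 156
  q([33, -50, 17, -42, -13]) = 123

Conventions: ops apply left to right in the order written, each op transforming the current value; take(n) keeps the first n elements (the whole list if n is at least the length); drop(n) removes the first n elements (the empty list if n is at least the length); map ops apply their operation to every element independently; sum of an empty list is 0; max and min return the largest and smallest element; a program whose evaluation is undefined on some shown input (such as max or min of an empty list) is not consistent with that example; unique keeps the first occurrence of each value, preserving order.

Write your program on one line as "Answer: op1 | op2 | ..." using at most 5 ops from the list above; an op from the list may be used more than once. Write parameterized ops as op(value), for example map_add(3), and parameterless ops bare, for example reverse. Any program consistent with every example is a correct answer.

sort_asc | map_add(-9) | drop(1) | map_mul(-3) | sum

Check, running the answer program on each example:
  [44, -5, -49, -25, -17, -21, 39, 40] -> [-49, -25, -21, -17, -5, 39, 40, 44] -> [-58, -34, -30, -26, -14, 30, 31, 35] -> [-34, -30, -26, -14, 30, 31, 35] -> [102, 90, 78, 42, -90, -93, -105] -> 24
  [49, -50, -23, -36, 16, -42, 13, 8, -36, 36] -> [-50, -42, -36, -36, -23, 8, 13, 16, 36, 49] -> [-59, -51, -45, -45, -32, -1, 4, 7, 27, 40] -> [-51, -45, -45, -32, -1, 4, 7, 27, 40] -> [153, 135, 135, 96, 3, -12, -21, -81, -120] -> 288
  [-8, -35, -34, -8, 21, 21, -41, 17, 32, 23] -> [-41, -35, -34, -8, -8, 17, 21, 21, 23, 32] -> [-50, -44, -43, -17, -17, 8, 12, 12, 14, 23] -> [-44, -43, -17, -17, 8, 12, 12, 14, 23] -> [132, 129, 51, 51, -24, -36, -36, -42, -69] -> 156
  [33, -50, 17, -42, -13] -> [-50, -42, -13, 17, 33] -> [-59, -51, -22, 8, 24] -> [-51, -22, 8, 24] -> [153, 66, -24, -72] -> 123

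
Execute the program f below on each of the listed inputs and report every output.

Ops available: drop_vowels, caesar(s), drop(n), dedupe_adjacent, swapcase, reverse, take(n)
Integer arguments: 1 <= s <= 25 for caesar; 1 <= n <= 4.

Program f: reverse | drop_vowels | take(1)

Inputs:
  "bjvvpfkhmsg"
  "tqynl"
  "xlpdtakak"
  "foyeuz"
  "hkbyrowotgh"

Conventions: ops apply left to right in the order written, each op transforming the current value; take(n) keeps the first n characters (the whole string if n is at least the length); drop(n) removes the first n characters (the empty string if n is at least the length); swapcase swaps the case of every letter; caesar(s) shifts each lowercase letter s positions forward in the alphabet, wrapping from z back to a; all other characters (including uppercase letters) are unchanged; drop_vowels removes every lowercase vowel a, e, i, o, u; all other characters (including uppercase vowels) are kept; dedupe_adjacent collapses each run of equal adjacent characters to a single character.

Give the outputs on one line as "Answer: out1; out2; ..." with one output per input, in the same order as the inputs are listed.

Execution, op by op:
  "bjvvpfkhmsg" -> "gsmhkfpvvjb" -> "gsmhkfpvvjb" -> "g"
  "tqynl" -> "lnyqt" -> "lnyqt" -> "l"
  "xlpdtakak" -> "kakatdplx" -> "kktdplx" -> "k"
  "foyeuz" -> "zueyof" -> "zyf" -> "z"
  "hkbyrowotgh" -> "hgtoworybkh" -> "hgtwrybkh" -> "h"

"g"; "l"; "k"; "z"; "h"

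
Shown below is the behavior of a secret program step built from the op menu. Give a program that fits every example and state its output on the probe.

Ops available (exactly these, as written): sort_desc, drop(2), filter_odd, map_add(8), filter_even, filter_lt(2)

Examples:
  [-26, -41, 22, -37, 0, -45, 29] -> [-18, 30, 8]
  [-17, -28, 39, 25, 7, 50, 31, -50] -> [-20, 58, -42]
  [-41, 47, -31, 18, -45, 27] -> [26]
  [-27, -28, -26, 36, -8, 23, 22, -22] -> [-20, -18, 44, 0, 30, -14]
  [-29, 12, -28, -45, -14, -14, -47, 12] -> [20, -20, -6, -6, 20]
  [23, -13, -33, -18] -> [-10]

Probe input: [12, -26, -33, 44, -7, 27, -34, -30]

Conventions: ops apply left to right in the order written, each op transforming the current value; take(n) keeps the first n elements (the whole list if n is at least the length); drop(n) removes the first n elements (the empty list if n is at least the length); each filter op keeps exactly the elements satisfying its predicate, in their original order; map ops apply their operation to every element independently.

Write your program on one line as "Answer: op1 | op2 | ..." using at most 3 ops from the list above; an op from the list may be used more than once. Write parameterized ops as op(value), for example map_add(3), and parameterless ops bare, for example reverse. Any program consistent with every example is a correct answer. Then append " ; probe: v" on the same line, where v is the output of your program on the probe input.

filter_even | map_add(8) ; probe: [20, -18, 52, -26, -22]

Check, running the answer program on each example:
  [-26, -41, 22, -37, 0, -45, 29] -> [-26, 22, 0] -> [-18, 30, 8]
  [-17, -28, 39, 25, 7, 50, 31, -50] -> [-28, 50, -50] -> [-20, 58, -42]
  [-41, 47, -31, 18, -45, 27] -> [18] -> [26]
  [-27, -28, -26, 36, -8, 23, 22, -22] -> [-28, -26, 36, -8, 22, -22] -> [-20, -18, 44, 0, 30, -14]
  [-29, 12, -28, -45, -14, -14, -47, 12] -> [12, -28, -14, -14, 12] -> [20, -20, -6, -6, 20]
  [23, -13, -33, -18] -> [-18] -> [-10]
  probe: [12, -26, -33, 44, -7, 27, -34, -30] -> [12, -26, 44, -34, -30] -> [20, -18, 52, -26, -22]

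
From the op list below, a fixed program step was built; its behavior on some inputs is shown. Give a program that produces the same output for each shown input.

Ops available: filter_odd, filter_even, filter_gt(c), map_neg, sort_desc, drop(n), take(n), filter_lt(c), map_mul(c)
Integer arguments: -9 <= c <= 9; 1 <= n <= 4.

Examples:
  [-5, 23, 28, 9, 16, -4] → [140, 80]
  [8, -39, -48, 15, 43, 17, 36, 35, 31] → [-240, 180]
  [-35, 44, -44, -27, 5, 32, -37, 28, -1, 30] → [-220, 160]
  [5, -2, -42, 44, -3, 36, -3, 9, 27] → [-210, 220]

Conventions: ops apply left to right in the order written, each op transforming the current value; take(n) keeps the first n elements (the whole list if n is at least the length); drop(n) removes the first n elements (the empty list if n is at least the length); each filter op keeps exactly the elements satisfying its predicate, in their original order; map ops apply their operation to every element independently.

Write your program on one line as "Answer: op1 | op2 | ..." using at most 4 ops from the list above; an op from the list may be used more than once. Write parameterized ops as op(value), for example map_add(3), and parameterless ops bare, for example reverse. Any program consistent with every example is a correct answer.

drop(2) | filter_even | map_mul(5) | take(2)

Check, running the answer program on each example:
  [-5, 23, 28, 9, 16, -4] -> [28, 9, 16, -4] -> [28, 16, -4] -> [140, 80, -20] -> [140, 80]
  [8, -39, -48, 15, 43, 17, 36, 35, 31] -> [-48, 15, 43, 17, 36, 35, 31] -> [-48, 36] -> [-240, 180] -> [-240, 180]
  [-35, 44, -44, -27, 5, 32, -37, 28, -1, 30] -> [-44, -27, 5, 32, -37, 28, -1, 30] -> [-44, 32, 28, 30] -> [-220, 160, 140, 150] -> [-220, 160]
  [5, -2, -42, 44, -3, 36, -3, 9, 27] -> [-42, 44, -3, 36, -3, 9, 27] -> [-42, 44, 36] -> [-210, 220, 180] -> [-210, 220]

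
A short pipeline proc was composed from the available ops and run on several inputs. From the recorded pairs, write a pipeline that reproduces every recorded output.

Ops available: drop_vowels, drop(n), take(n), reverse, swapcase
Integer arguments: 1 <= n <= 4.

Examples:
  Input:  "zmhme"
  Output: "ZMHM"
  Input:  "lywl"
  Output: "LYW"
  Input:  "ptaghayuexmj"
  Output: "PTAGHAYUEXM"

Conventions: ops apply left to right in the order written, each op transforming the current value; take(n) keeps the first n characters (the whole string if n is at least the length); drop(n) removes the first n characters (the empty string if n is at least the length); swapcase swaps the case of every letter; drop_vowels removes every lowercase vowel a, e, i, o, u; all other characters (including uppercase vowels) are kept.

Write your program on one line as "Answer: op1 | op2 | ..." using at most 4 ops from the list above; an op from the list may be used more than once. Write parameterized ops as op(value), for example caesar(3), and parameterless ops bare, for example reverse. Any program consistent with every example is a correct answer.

reverse | drop(1) | reverse | swapcase

Check, running the answer program on each example:
  "zmhme" -> "emhmz" -> "mhmz" -> "zmhm" -> "ZMHM"
  "lywl" -> "lwyl" -> "wyl" -> "lyw" -> "LYW"
  "ptaghayuexmj" -> "jmxeuyahgatp" -> "mxeuyahgatp" -> "ptaghayuexm" -> "PTAGHAYUEXM"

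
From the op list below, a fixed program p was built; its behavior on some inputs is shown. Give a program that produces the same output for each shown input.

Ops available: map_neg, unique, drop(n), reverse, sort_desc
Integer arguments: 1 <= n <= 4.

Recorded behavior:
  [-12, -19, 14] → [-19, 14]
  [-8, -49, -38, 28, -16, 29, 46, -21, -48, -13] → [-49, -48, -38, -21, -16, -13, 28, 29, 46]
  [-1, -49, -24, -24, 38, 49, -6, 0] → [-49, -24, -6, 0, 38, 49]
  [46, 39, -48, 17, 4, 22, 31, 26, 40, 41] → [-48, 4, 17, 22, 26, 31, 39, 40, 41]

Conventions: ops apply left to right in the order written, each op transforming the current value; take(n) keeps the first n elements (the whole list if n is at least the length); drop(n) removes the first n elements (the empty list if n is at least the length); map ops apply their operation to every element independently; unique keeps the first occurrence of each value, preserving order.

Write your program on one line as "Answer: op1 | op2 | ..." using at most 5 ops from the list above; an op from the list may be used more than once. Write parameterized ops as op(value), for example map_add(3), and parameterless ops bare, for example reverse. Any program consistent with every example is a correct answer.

map_neg | drop(1) | sort_desc | map_neg | unique

Check, running the answer program on each example:
  [-12, -19, 14] -> [12, 19, -14] -> [19, -14] -> [19, -14] -> [-19, 14] -> [-19, 14]
  [-8, -49, -38, 28, -16, 29, 46, -21, -48, -13] -> [8, 49, 38, -28, 16, -29, -46, 21, 48, 13] -> [49, 38, -28, 16, -29, -46, 21, 48, 13] -> [49, 48, 38, 21, 16, 13, -28, -29, -46] -> [-49, -48, -38, -21, -16, -13, 28, 29, 46] -> [-49, -48, -38, -21, -16, -13, 28, 29, 46]
  [-1, -49, -24, -24, 38, 49, -6, 0] -> [1, 49, 24, 24, -38, -49, 6, 0] -> [49, 24, 24, -38, -49, 6, 0] -> [49, 24, 24, 6, 0, -38, -49] -> [-49, -24, -24, -6, 0, 38, 49] -> [-49, -24, -6, 0, 38, 49]
  [46, 39, -48, 17, 4, 22, 31, 26, 40, 41] -> [-46, -39, 48, -17, -4, -22, -31, -26, -40, -41] -> [-39, 48, -17, -4, -22, -31, -26, -40, -41] -> [48, -4, -17, -22, -26, -31, -39, -40, -41] -> [-48, 4, 17, 22, 26, 31, 39, 40, 41] -> [-48, 4, 17, 22, 26, 31, 39, 40, 41]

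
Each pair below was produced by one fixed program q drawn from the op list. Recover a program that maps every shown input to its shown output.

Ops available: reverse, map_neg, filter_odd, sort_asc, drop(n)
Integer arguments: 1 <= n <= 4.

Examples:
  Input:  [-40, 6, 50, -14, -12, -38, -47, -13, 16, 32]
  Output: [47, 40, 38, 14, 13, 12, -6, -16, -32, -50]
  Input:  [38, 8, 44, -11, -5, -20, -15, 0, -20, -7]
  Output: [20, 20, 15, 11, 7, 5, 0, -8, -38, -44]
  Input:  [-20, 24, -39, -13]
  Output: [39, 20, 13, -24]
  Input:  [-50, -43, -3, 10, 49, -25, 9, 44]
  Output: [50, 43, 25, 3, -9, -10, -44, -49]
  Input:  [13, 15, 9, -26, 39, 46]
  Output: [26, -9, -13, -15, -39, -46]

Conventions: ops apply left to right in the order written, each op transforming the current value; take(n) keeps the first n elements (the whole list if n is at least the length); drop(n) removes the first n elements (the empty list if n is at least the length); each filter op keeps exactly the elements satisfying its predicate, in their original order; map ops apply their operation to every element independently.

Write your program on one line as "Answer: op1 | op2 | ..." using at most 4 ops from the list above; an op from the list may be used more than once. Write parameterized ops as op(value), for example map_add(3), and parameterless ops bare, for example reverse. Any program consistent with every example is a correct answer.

reverse | sort_asc | map_neg

Check, running the answer program on each example:
  [-40, 6, 50, -14, -12, -38, -47, -13, 16, 32] -> [32, 16, -13, -47, -38, -12, -14, 50, 6, -40] -> [-47, -40, -38, -14, -13, -12, 6, 16, 32, 50] -> [47, 40, 38, 14, 13, 12, -6, -16, -32, -50]
  [38, 8, 44, -11, -5, -20, -15, 0, -20, -7] -> [-7, -20, 0, -15, -20, -5, -11, 44, 8, 38] -> [-20, -20, -15, -11, -7, -5, 0, 8, 38, 44] -> [20, 20, 15, 11, 7, 5, 0, -8, -38, -44]
  [-20, 24, -39, -13] -> [-13, -39, 24, -20] -> [-39, -20, -13, 24] -> [39, 20, 13, -24]
  [-50, -43, -3, 10, 49, -25, 9, 44] -> [44, 9, -25, 49, 10, -3, -43, -50] -> [-50, -43, -25, -3, 9, 10, 44, 49] -> [50, 43, 25, 3, -9, -10, -44, -49]
  [13, 15, 9, -26, 39, 46] -> [46, 39, -26, 9, 15, 13] -> [-26, 9, 13, 15, 39, 46] -> [26, -9, -13, -15, -39, -46]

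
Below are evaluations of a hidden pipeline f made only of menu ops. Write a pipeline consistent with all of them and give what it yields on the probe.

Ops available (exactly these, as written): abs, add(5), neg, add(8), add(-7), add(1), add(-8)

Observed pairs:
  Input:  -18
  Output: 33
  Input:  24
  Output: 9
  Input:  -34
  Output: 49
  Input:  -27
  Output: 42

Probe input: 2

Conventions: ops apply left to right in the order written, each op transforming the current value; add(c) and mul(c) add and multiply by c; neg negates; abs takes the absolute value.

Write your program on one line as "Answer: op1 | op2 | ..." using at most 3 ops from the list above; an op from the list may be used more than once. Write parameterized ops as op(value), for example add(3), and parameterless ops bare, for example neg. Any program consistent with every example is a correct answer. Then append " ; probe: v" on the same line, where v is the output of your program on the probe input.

add(-7) | add(-8) | abs ; probe: 13

Check, running the answer program on each example:
  -18 -> -25 -> -33 -> 33
  24 -> 17 -> 9 -> 9
  -34 -> -41 -> -49 -> 49
  -27 -> -34 -> -42 -> 42
  probe: 2 -> -5 -> -13 -> 13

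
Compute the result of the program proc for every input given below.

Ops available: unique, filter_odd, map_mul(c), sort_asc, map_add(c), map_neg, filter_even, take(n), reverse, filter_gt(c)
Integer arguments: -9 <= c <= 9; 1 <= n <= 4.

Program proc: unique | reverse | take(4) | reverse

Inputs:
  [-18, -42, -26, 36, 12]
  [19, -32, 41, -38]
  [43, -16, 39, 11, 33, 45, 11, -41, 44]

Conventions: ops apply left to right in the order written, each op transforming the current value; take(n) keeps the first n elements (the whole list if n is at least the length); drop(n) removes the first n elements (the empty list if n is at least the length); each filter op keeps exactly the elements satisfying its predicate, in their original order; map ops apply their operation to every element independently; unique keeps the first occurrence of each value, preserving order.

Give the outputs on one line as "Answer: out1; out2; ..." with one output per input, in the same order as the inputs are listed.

Execution, op by op:
  [-18, -42, -26, 36, 12] -> [-18, -42, -26, 36, 12] -> [12, 36, -26, -42, -18] -> [12, 36, -26, -42] -> [-42, -26, 36, 12]
  [19, -32, 41, -38] -> [19, -32, 41, -38] -> [-38, 41, -32, 19] -> [-38, 41, -32, 19] -> [19, -32, 41, -38]
  [43, -16, 39, 11, 33, 45, 11, -41, 44] -> [43, -16, 39, 11, 33, 45, -41, 44] -> [44, -41, 45, 33, 11, 39, -16, 43] -> [44, -41, 45, 33] -> [33, 45, -41, 44]

[-42, -26, 36, 12]; [19, -32, 41, -38]; [33, 45, -41, 44]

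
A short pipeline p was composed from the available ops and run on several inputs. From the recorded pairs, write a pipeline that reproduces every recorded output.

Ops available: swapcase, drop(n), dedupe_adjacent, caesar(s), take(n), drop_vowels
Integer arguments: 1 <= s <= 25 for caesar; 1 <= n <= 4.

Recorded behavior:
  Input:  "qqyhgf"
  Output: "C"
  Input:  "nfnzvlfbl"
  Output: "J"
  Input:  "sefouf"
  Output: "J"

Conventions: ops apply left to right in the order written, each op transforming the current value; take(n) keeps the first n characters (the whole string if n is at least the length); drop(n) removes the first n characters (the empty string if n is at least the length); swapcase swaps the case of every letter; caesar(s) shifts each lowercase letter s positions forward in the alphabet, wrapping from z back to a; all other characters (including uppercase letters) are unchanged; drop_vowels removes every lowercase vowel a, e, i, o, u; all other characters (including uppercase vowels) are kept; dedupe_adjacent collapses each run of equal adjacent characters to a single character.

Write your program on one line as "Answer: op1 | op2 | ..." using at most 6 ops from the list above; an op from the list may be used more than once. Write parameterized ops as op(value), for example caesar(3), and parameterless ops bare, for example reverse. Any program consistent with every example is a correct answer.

drop_vowels | drop(1) | caesar(4) | drop_vowels | swapcase | take(1)

Check, running the answer program on each example:
  "qqyhgf" -> "qqyhgf" -> "qyhgf" -> "uclkj" -> "clkj" -> "CLKJ" -> "C"
  "nfnzvlfbl" -> "nfnzvlfbl" -> "fnzvlfbl" -> "jrdzpjfp" -> "jrdzpjfp" -> "JRDZPJFP" -> "J"
  "sefouf" -> "sff" -> "ff" -> "jj" -> "jj" -> "JJ" -> "J"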